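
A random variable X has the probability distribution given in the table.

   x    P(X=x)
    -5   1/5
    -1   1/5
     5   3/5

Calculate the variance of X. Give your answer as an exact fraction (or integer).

E[X] = (1/5)·(-5) + (1/5)·(-1) + (3/5)·5 = 9/5
E[X²] = (1/5)·25 + (1/5)·1 + (3/5)·25 = 101/5
Var(X) = 101/5 − (9/5)² = 424/25

424/25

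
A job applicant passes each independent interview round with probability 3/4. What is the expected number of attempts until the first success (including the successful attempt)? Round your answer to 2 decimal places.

1.33

For a geometric distribution, E[trials] = 1/p = 1/(3/4) = 4/3.
≈ 1.33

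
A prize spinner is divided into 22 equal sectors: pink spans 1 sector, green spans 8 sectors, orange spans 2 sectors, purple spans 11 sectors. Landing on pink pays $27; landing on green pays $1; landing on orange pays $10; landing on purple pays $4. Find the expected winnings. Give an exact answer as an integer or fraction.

E[payout] = (1/22)·27 + (8/22)·1 + (2/22)·10 + (11/22)·4 = 9/2

9/2 dollars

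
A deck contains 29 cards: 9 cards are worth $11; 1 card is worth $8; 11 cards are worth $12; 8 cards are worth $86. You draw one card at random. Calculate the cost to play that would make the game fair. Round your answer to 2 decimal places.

E[payout] = (9/29)·11 + (1/29)·8 + (11/29)·12 + (8/29)·86 = 927/29
Fair fee = E[payout] = 927/29 ≈ $31.97

$31.97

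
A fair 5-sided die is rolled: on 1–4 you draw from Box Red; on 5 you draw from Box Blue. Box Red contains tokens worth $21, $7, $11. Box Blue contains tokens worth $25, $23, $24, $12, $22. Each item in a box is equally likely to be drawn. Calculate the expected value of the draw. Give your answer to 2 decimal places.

$14.64

E[X | Box Red] = (21 + 7 + 11)/3 = 13
E[X | Box Blue] = (25 + 23 + 24 + 12 + 22)/5 = 106/5
E[X] = (4/5)·13 + (1/5)·106/5 = 366/25 ≈ 14.64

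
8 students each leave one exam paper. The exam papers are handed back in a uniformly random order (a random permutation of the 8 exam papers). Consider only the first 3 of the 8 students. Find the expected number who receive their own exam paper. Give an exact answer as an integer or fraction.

3/8

Let Xᵢ = 1 if person i gets their own exam paper. For each i, P(Xᵢ=1) = 1/8.
By linearity of expectation, E[X₁+…+X_3] = 3·(1/8) = 3/8.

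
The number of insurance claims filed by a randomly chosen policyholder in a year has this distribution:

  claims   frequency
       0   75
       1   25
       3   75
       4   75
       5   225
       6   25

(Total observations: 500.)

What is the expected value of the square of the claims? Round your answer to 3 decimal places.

Total = 500, so P(claims=0) = 75/500, etc.
E[X²] = (3/20)·0 + (1/20)·1 + (3/20)·9 + (3/20)·16 + (9/20)·25 + (1/20)·36
     = 337/20 ≈ 16.850

16.850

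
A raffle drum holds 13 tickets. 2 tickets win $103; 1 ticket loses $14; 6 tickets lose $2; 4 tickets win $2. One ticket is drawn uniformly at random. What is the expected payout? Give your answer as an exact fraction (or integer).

E[payout] = (2/13)·103 + (1/13)·(-14) + (6/13)·(-2) + (4/13)·2 = 188/13

188/13 dollars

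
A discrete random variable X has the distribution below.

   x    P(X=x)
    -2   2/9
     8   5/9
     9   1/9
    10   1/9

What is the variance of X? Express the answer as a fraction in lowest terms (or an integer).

E[X] = (2/9)·(-2) + (5/9)·8 + (1/9)·9 + (1/9)·10 = 55/9
E[X²] = (2/9)·4 + (5/9)·64 + (1/9)·81 + (1/9)·100 = 509/9
Var(X) = 509/9 − (55/9)² = 1556/81

1556/81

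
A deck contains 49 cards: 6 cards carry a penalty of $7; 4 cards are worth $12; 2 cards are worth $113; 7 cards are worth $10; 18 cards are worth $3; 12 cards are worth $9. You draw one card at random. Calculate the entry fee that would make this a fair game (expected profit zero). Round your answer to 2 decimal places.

E[payout] = (6/49)·(-7) + (4/49)·12 + (2/49)·113 + (7/49)·10 + (18/49)·3 + (12/49)·9 = 464/49
Fair fee = E[payout] = 464/49 ≈ $9.47

$9.47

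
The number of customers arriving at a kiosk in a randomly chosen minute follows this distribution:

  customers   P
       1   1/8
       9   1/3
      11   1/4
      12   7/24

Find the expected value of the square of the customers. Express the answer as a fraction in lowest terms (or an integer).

795/8

E[X²] = (1/8)·1 + (1/3)·81 + (1/4)·121 + (7/24)·144
     = 795/8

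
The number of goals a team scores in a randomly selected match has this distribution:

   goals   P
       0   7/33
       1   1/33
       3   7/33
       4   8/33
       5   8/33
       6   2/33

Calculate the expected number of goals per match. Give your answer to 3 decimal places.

3.212

E[X] = (7/33)·0 + (1/33)·1 + (7/33)·3 + (8/33)·4 + (8/33)·5 + (2/33)·6
     = 106/33 ≈ 3.212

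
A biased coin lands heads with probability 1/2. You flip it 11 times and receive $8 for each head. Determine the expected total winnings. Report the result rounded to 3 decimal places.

$44.000

E[#heads] = 11·1/2 = 11/2 (linearity over flips).
E[winnings] = 8·11/2 = 44.
≈ 44.000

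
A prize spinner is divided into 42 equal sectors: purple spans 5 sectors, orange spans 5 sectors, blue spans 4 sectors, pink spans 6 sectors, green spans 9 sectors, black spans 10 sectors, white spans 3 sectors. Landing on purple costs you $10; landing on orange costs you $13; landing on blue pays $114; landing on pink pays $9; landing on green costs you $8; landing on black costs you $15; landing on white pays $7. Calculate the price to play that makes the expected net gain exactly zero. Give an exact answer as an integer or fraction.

E[payout] = (5/42)·(-10) + (5/42)·(-13) + (4/42)·114 + (6/42)·9 + (9/42)·(-8) + (10/42)·(-15) + (3/42)·7 = 97/21
Fair fee = E[payout] = 97/21

97/21 dollars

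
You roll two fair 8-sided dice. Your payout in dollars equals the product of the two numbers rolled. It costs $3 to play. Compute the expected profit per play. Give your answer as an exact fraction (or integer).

69/4 dollars

Distribution of the product of the two numbers rolled: 1 w.p. 1/64, 2 w.p. 1/32, 3 w.p. 1/32, 4 w.p. 3/64, 5 w.p. 1/32, 6 w.p. 1/16, …
E[payout] = (1/64)·1 + (1/32)·2 + (1/32)·3 + (3/64)·4 + (1/32)·5 + (1/16)·6 + (1/32)·7 + (1/16)·8 + (1/64)·9 + (1/32)·10 + (1/16)·12 + (1/32)·14 + (1/32)·15 + (3/64)·16 + (1/32)·18 + (1/32)·20 + (1/32)·21 + (1/16)·24 + (1/64)·25 + (1/32)·28 + (1/32)·30 + (1/32)·32 + (1/32)·35 + (1/64)·36 + (1/32)·40 + (1/32)·42 + (1/32)·48 + (1/64)·49 + (1/32)·56 + (1/64)·64 = 81/4
Expected profit = 81/4 − 3 = 69/4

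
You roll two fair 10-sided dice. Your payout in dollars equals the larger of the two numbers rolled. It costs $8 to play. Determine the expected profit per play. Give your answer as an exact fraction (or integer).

Distribution of the larger of the two numbers rolled: 1 w.p. 1/100, 2 w.p. 3/100, 3 w.p. 1/20, 4 w.p. 7/100, 5 w.p. 9/100, 6 w.p. 11/100, …
E[payout] = (1/100)·1 + (3/100)·2 + (1/20)·3 + (7/100)·4 + (9/100)·5 + (11/100)·6 + (13/100)·7 + (3/20)·8 + (17/100)·9 + (19/100)·10 = 143/20
Expected profit = 143/20 − 8 = -17/20

-17/20 dollars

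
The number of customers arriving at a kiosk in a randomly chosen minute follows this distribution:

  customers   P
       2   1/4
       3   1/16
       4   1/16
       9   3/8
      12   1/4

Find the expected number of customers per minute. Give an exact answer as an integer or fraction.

E[X] = (1/4)·2 + (1/16)·3 + (1/16)·4 + (3/8)·9 + (1/4)·12
     = 117/16

117/16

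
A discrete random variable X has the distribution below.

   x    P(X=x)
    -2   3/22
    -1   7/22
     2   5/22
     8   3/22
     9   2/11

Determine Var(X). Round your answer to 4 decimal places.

18.5145

E[X] = (3/22)·(-2) + (7/22)·(-1) + (5/22)·2 + (3/22)·8 + (2/11)·9 = 57/22
E[X²] = (3/22)·4 + (7/22)·1 + (5/22)·4 + (3/22)·64 + (2/11)·81 = 555/22
Var(X) = 555/22 − (57/22)² = 8961/484 ≈ 18.5145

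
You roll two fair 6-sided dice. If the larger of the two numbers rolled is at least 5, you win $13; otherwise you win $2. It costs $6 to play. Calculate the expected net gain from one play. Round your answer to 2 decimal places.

$2.11

E[payout] = (4/9)·2 + (5/9)·13 = 73/9
Expected profit = 73/9 − 6 = 19/9 ≈ $2.11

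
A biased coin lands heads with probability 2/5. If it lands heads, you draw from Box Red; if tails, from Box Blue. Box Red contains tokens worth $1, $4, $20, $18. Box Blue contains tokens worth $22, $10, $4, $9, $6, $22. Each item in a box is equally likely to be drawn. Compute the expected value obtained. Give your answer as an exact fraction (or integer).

E[X | Box Red] = (1 + 4 + 20 + 18)/4 = 43/4
E[X | Box Blue] = (22 + 10 + 4 + 9 + 6 + 22)/6 = 73/6
E[X] = (2/5)·43/4 + (3/5)·73/6 = 58/5

58/5 dollars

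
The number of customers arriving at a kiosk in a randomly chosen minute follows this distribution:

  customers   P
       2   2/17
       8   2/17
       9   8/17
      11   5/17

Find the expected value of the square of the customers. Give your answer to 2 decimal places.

81.71

E[X²] = (2/17)·4 + (2/17)·64 + (8/17)·81 + (5/17)·121
     = 1389/17 ≈ 81.71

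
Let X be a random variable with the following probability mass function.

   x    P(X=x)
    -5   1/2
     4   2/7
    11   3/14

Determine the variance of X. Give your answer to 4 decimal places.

E[X] = (1/2)·(-5) + (2/7)·4 + (3/14)·11 = 1
E[X²] = (1/2)·25 + (2/7)·16 + (3/14)·121 = 43
Var(X) = 43 − (1)² = 42 ≈ 42.0000

42.0000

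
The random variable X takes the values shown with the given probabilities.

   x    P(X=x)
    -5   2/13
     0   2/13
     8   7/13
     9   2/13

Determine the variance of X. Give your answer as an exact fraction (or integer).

E[X] = (2/13)·(-5) + (2/13)·0 + (7/13)·8 + (2/13)·9 = 64/13
E[X²] = (2/13)·25 + (2/13)·0 + (7/13)·64 + (2/13)·81 = 660/13
Var(X) = 660/13 − (64/13)² = 4484/169

4484/169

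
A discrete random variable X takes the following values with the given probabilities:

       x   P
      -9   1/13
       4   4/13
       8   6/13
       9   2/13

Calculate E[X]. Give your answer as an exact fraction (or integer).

E[X] = (1/13)·(-9) + (4/13)·4 + (6/13)·8 + (2/13)·9
     = 73/13

73/13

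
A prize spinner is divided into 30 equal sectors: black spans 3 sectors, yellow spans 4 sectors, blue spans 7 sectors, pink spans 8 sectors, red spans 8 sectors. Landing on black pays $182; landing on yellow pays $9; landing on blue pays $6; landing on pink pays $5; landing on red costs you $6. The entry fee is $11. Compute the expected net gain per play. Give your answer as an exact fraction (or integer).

143/15 dollars

E[payout] = (3/30)·182 + (4/30)·9 + (7/30)·6 + (8/30)·5 + (8/30)·(-6) = 308/15
Expected profit = 308/15 − 11 = 143/15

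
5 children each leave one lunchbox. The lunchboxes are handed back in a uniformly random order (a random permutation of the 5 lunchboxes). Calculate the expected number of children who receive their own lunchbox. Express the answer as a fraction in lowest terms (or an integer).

1

Let Xᵢ = 1 if person i gets their own lunchbox. For each i, P(Xᵢ=1) = 1/5.
By linearity of expectation, E[X₁+…+X_5] = 5·(1/5) = 1.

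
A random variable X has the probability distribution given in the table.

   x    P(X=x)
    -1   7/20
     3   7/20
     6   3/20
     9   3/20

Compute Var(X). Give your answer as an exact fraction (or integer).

E[X] = (7/20)·(-1) + (7/20)·3 + (3/20)·6 + (3/20)·9 = 59/20
E[X²] = (7/20)·1 + (7/20)·9 + (3/20)·36 + (3/20)·81 = 421/20
Var(X) = 421/20 − (59/20)² = 4939/400

4939/400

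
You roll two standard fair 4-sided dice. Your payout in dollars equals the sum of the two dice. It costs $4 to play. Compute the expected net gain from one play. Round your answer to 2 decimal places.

Distribution of the sum of the two dice: 2 w.p. 1/16, 3 w.p. 1/8, 4 w.p. 3/16, 5 w.p. 1/4, 6 w.p. 3/16, 7 w.p. 1/8, …
E[payout] = (1/16)·2 + (1/8)·3 + (3/16)·4 + (1/4)·5 + (3/16)·6 + (1/8)·7 + (1/16)·8 = 5
Expected profit = 5 − 4 = 1 ≈ $1.00

$1.00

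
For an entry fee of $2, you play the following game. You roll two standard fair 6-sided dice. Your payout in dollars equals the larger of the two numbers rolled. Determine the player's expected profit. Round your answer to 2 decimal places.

Distribution of the larger of the two numbers rolled: 1 w.p. 1/36, 2 w.p. 1/12, 3 w.p. 5/36, 4 w.p. 7/36, 5 w.p. 1/4, 6 w.p. 11/36
E[payout] = (1/36)·1 + (1/12)·2 + (5/36)·3 + (7/36)·4 + (1/4)·5 + (11/36)·6 = 161/36
Expected profit = 161/36 − 2 = 89/36 ≈ $2.47

$2.47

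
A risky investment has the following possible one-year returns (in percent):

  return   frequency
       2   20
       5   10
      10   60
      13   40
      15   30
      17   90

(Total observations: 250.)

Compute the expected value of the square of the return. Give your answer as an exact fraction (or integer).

Total = 250, so P(return=2) = 20/250, etc.
E[X²] = (2/25)·4 + (1/25)·25 + (6/25)·100 + (4/25)·169 + (3/25)·225 + (9/25)·289
     = 917/5

917/5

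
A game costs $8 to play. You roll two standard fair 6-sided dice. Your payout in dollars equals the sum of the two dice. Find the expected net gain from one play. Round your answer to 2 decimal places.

-$1.00

Distribution of the sum of the two dice: 2 w.p. 1/36, 3 w.p. 1/18, 4 w.p. 1/12, 5 w.p. 1/9, 6 w.p. 5/36, 7 w.p. 1/6, …
E[payout] = (1/36)·2 + (1/18)·3 + (1/12)·4 + (1/9)·5 + (5/36)·6 + (1/6)·7 + (5/36)·8 + (1/9)·9 + (1/12)·10 + (1/18)·11 + (1/36)·12 = 7
Expected profit = 7 − 8 = -1 ≈ -$1.00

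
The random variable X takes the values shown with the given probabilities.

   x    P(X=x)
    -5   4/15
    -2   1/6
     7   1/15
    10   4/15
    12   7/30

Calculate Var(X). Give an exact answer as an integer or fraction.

E[X] = (4/15)·(-5) + (1/6)·(-2) + (1/15)·7 + (4/15)·10 + (7/30)·12 = 64/15
E[X²] = (4/15)·25 + (1/6)·4 + (1/15)·49 + (4/15)·100 + (7/30)·144 = 1063/15
Var(X) = 1063/15 − (64/15)² = 11849/225

11849/225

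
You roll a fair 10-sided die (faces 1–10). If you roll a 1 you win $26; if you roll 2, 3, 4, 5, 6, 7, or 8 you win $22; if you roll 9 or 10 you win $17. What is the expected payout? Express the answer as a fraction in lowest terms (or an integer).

107/5 dollars

E[payout] = (1/5)·17 + (7/10)·22 + (1/10)·26 = 107/5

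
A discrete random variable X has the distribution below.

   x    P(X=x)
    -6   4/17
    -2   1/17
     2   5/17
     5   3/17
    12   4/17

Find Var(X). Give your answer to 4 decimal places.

40.5329

E[X] = (4/17)·(-6) + (1/17)·(-2) + (5/17)·2 + (3/17)·5 + (4/17)·12 = 47/17
E[X²] = (4/17)·36 + (1/17)·4 + (5/17)·4 + (3/17)·25 + (4/17)·144 = 819/17
Var(X) = 819/17 − (47/17)² = 11714/289 ≈ 40.5329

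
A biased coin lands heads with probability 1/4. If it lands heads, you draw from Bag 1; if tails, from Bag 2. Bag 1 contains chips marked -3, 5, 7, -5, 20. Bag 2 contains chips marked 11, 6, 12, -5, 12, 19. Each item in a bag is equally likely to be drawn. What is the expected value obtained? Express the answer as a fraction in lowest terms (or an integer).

E[X | Bag 1] = (-3 + 5 + 7 − 5 + 20)/5 = 24/5
E[X | Bag 2] = (11 + 6 + 12 − 5 + 12 + 19)/6 = 55/6
E[X] = (1/4)·24/5 + (3/4)·55/6 = 323/40

323/40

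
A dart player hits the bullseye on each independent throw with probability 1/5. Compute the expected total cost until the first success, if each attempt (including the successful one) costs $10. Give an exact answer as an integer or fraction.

$50

E[#attempts] = 1/p = 5; E[cost] = 10·5 = 50.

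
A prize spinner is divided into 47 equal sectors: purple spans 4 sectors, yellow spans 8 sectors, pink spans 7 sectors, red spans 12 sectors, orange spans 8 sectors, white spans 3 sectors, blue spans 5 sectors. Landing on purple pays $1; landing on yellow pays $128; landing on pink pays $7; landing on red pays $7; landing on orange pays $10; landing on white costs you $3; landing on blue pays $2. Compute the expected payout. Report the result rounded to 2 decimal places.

$26.43

E[payout] = (4/47)·1 + (8/47)·128 + (7/47)·7 + (12/47)·7 + (8/47)·10 + (3/47)·(-3) + (5/47)·2 = 1242/47
≈ $26.43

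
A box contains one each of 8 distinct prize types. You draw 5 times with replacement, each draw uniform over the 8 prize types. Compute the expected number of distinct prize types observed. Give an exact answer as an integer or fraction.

Let Xⱼ=1 if type j appears at least once. P(Xⱼ=1) = 1 − ((8−1)/8)^5 = 15961/32768.
E[#distinct] = 8·15961/32768 = 15961/4096.

15961/4096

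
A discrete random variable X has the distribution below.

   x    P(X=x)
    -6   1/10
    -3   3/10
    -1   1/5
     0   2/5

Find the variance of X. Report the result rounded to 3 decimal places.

E[X] = (1/10)·(-6) + (3/10)·(-3) + (1/5)·(-1) + (2/5)·0 = -17/10
E[X²] = (1/10)·36 + (3/10)·9 + (1/5)·1 + (2/5)·0 = 13/2
Var(X) = 13/2 − (-17/10)² = 361/100 ≈ 3.610

3.610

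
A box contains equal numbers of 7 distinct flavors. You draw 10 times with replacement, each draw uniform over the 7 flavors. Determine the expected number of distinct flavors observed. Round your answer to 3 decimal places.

Let Xⱼ=1 if type j appears at least once. P(Xⱼ=1) = 1 − ((7−1)/7)^10 = 222009073/282475249.
E[#distinct] = 7·222009073/282475249 = 222009073/40353607.
≈ 5.502

5.502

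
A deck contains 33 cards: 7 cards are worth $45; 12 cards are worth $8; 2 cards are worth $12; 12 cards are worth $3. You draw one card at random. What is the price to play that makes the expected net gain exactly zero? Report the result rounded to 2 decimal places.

E[payout] = (7/33)·45 + (12/33)·8 + (2/33)·12 + (12/33)·3 = 157/11
Fair fee = E[payout] = 157/11 ≈ $14.27

$14.27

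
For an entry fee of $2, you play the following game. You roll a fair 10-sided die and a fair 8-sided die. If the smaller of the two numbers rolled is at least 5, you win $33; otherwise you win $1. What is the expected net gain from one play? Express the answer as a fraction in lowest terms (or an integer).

E[payout] = (7/10)·1 + (3/10)·33 = 53/5
Expected profit = 53/5 − 2 = 43/5

43/5 dollars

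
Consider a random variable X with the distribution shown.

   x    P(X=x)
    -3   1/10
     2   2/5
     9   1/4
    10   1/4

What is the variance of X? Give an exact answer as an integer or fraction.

E[X] = (1/10)·(-3) + (2/5)·2 + (1/4)·9 + (1/4)·10 = 21/4
E[X²] = (1/10)·9 + (2/5)·4 + (1/4)·81 + (1/4)·100 = 191/4
Var(X) = 191/4 − (21/4)² = 323/16

323/16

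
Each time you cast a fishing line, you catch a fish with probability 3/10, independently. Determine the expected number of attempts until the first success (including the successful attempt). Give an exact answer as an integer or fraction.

10/3

For a geometric distribution, E[trials] = 1/p = 1/(3/10) = 10/3.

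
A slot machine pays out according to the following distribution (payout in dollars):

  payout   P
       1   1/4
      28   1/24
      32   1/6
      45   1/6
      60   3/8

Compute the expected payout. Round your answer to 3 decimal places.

$36.750

E[X] = (1/4)·1 + (1/24)·28 + (1/6)·32 + (1/6)·45 + (3/8)·60
     = 147/4 ≈ 36.750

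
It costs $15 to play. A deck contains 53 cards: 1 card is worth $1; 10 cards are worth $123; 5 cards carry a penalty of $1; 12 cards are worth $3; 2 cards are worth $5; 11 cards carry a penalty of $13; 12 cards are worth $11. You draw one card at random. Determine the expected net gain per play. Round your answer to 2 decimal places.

$8.79

E[payout] = (1/53)·1 + (10/53)·123 + (5/53)·(-1) + (12/53)·3 + (2/53)·5 + (11/53)·(-13) + (12/53)·11 = 1261/53
Expected profit = 1261/53 − 15 = 466/53 ≈ $8.79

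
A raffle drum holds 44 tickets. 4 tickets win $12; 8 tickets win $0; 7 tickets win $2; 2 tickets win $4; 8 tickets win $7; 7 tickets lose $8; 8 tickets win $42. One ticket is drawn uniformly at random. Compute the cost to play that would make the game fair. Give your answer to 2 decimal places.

$9.23

E[payout] = (4/44)·12 + (8/44)·0 + (7/44)·2 + (2/44)·4 + (8/44)·7 + (7/44)·(-8) + (8/44)·42 = 203/22
Fair fee = E[payout] = 203/22 ≈ $9.23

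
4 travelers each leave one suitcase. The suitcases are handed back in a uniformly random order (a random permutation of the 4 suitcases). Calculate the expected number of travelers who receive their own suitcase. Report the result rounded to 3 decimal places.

1.000

Let Xᵢ = 1 if person i gets their own suitcase. For each i, P(Xᵢ=1) = 1/4.
By linearity of expectation, E[X₁+…+X_4] = 4·(1/4) = 1.
≈ 1.000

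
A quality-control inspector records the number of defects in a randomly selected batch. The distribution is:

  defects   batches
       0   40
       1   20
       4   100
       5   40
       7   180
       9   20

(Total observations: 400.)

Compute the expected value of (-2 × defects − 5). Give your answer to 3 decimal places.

Total = 400, so P(defects=0) = 40/400, etc.
E[-2x-5] = (1/10)·(-5) + (1/20)·(-7) + (1/4)·(-13) + (1/10)·(-15) + (9/20)·(-19) + (1/20)·(-23)
     = -153/10 ≈ -15.300

-15.300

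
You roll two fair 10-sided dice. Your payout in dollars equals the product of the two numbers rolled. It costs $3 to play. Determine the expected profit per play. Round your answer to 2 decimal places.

$27.25

Distribution of the product of the two numbers rolled: 1 w.p. 1/100, 2 w.p. 1/50, 3 w.p. 1/50, 4 w.p. 3/100, 5 w.p. 1/50, 6 w.p. 1/25, …
E[payout] = (1/100)·1 + (1/50)·2 + (1/50)·3 + (3/100)·4 + (1/50)·5 + (1/25)·6 + (1/50)·7 + (1/25)·8 + (3/100)·9 + (1/25)·10 + (1/25)·12 + (1/50)·14 + (1/50)·15 + (3/100)·16 + (1/25)·18 + (1/25)·20 + (1/50)·21 + (1/25)·24 + (1/100)·25 + (1/50)·27 + (1/50)·28 + (1/25)·30 + (1/50)·32 + (1/50)·35 + (3/100)·36 + (1/25)·40 + (1/50)·42 + (1/50)·45 + (1/50)·48 + (1/100)·49 + (1/50)·50 + (1/50)·54 + (1/50)·56 + (1/50)·60 + (1/50)·63 + (1/100)·64 + (1/50)·70 + (1/50)·72 + (1/50)·80 + (1/100)·81 + (1/50)·90 + (1/100)·100 = 121/4
Expected profit = 121/4 − 3 = 109/4 ≈ $27.25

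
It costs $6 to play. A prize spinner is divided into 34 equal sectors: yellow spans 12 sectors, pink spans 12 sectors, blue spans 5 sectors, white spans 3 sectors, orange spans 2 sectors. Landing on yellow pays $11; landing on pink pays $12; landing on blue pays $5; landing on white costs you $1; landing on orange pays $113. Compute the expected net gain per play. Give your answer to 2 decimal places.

$9.41

E[payout] = (12/34)·11 + (12/34)·12 + (5/34)·5 + (3/34)·(-1) + (2/34)·113 = 262/17
Expected profit = 262/17 − 6 = 160/17 ≈ $9.41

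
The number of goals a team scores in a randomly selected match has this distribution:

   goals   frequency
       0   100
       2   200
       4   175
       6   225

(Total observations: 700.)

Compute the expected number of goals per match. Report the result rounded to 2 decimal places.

3.50

Total = 700, so P(goals=0) = 100/700, etc.
E[X] = (1/7)·0 + (2/7)·2 + (1/4)·4 + (9/28)·6
     = 7/2 ≈ 3.50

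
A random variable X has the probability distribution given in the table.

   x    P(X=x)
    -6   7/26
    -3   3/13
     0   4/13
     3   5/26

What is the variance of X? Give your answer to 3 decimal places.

10.504

E[X] = (7/26)·(-6) + (3/13)·(-3) + (4/13)·0 + (5/26)·3 = -45/26
E[X²] = (7/26)·36 + (3/13)·9 + (4/13)·0 + (5/26)·9 = 27/2
Var(X) = 27/2 − (-45/26)² = 7101/676 ≈ 10.504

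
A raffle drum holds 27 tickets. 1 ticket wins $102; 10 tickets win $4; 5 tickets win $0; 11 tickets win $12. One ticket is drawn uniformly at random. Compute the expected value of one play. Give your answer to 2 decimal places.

E[payout] = (1/27)·102 + (10/27)·4 + (5/27)·0 + (11/27)·12 = 274/27
≈ $10.15

$10.15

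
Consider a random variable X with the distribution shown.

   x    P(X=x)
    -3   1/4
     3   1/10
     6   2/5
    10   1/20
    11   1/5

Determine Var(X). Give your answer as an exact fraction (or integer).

10051/400

E[X] = (1/4)·(-3) + (1/10)·3 + (2/5)·6 + (1/20)·10 + (1/5)·11 = 93/20
E[X²] = (1/4)·9 + (1/10)·9 + (2/5)·36 + (1/20)·100 + (1/5)·121 = 187/4
Var(X) = 187/4 − (93/20)² = 10051/400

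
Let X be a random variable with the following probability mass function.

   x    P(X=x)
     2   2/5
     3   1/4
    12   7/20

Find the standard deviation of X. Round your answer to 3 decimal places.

E[X] = 23/4, E[X²] = 217/4
Var(X) = E[X²] − (E[X])² = 217/4 − 529/16 = 339/16
SD(X) = √(339/16) ≈ 4.603

4.603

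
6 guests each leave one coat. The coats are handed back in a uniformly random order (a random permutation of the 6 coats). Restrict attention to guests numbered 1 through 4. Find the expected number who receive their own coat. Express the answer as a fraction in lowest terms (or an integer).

Let Xᵢ = 1 if person i gets their own coat. For each i, P(Xᵢ=1) = 1/6.
By linearity of expectation, E[X₁+…+X_4] = 4·(1/6) = 2/3.

2/3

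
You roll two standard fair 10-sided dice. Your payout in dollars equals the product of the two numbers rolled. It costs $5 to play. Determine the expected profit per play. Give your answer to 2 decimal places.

$25.25

Distribution of the product of the two numbers rolled: 1 w.p. 1/100, 2 w.p. 1/50, 3 w.p. 1/50, 4 w.p. 3/100, 5 w.p. 1/50, 6 w.p. 1/25, …
E[payout] = (1/100)·1 + (1/50)·2 + (1/50)·3 + (3/100)·4 + (1/50)·5 + (1/25)·6 + (1/50)·7 + (1/25)·8 + (3/100)·9 + (1/25)·10 + (1/25)·12 + (1/50)·14 + (1/50)·15 + (3/100)·16 + (1/25)·18 + (1/25)·20 + (1/50)·21 + (1/25)·24 + (1/100)·25 + (1/50)·27 + (1/50)·28 + (1/25)·30 + (1/50)·32 + (1/50)·35 + (3/100)·36 + (1/25)·40 + (1/50)·42 + (1/50)·45 + (1/50)·48 + (1/100)·49 + (1/50)·50 + (1/50)·54 + (1/50)·56 + (1/50)·60 + (1/50)·63 + (1/100)·64 + (1/50)·70 + (1/50)·72 + (1/50)·80 + (1/100)·81 + (1/50)·90 + (1/100)·100 = 121/4
Expected profit = 121/4 − 5 = 101/4 ≈ $25.25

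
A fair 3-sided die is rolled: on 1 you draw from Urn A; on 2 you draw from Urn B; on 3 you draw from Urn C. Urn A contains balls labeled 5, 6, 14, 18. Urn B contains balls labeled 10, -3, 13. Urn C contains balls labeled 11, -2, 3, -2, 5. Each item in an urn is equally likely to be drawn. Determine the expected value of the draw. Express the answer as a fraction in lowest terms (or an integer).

245/36

E[X | Urn A] = (5 + 6 + 14 + 18)/4 = 43/4
E[X | Urn B] = (10 − 3 + 13)/3 = 20/3
E[X | Urn C] = (11 − 2 + 3 − 2 + 5)/5 = 3
E[X] = (1/3)·43/4 + (1/3)·20/3 + (1/3)·3 = 245/36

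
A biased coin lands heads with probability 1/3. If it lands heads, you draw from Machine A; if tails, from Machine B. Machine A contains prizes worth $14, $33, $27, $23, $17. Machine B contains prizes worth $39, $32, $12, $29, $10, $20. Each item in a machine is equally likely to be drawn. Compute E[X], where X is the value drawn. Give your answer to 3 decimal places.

$23.378

E[X | Machine A] = (14 + 33 + 27 + 23 + 17)/5 = 114/5
E[X | Machine B] = (39 + 32 + 12 + 29 + 10 + 20)/6 = 71/3
E[X] = (1/3)·114/5 + (2/3)·71/3 = 1052/45 ≈ 23.378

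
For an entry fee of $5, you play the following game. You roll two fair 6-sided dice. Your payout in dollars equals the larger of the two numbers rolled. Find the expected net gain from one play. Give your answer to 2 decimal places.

-$0.53

Distribution of the larger of the two numbers rolled: 1 w.p. 1/36, 2 w.p. 1/12, 3 w.p. 5/36, 4 w.p. 7/36, 5 w.p. 1/4, 6 w.p. 11/36
E[payout] = (1/36)·1 + (1/12)·2 + (5/36)·3 + (7/36)·4 + (1/4)·5 + (11/36)·6 = 161/36
Expected profit = 161/36 − 5 = -19/36 ≈ -$0.53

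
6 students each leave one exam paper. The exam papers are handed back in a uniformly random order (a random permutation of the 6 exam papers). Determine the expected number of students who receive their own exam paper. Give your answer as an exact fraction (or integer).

1

Let Xᵢ = 1 if person i gets their own exam paper. For each i, P(Xᵢ=1) = 1/6.
By linearity of expectation, E[X₁+…+X_6] = 6·(1/6) = 1.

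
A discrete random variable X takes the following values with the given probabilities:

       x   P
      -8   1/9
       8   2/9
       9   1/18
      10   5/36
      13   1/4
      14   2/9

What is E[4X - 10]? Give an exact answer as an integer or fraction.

239/9

E[4x-10] = (1/9)·(-42) + (2/9)·22 + (1/18)·26 + (5/36)·30 + (1/4)·42 + (2/9)·46
     = 239/9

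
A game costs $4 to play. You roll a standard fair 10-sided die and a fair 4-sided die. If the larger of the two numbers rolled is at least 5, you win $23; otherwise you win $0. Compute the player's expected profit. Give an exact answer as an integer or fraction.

E[payout] = (2/5)·0 + (3/5)·23 = 69/5
Expected profit = 69/5 − 4 = 49/5

49/5 dollars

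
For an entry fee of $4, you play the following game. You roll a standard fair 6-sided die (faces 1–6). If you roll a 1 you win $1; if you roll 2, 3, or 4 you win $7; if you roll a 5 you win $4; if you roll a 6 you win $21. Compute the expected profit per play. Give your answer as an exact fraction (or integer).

E[payout] = (1/6)·1 + (1/6)·4 + (1/2)·7 + (1/6)·21 = 47/6
Expected profit = 47/6 − 4 = 23/6

23/6 dollars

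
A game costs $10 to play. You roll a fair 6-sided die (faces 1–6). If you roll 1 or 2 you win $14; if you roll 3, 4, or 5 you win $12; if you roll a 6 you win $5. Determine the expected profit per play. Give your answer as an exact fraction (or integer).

3/2 dollars

E[payout] = (1/6)·5 + (1/2)·12 + (1/3)·14 = 23/2
Expected profit = 23/2 − 10 = 3/2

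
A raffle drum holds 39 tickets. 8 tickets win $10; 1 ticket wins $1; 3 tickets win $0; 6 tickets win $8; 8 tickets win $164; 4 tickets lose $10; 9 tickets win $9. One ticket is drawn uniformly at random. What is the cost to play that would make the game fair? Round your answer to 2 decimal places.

E[payout] = (8/39)·10 + (1/39)·1 + (3/39)·0 + (6/39)·8 + (8/39)·164 + (4/39)·(-10) + (9/39)·9 = 38
Fair fee = E[payout] = 38 ≈ $38.00

$38.00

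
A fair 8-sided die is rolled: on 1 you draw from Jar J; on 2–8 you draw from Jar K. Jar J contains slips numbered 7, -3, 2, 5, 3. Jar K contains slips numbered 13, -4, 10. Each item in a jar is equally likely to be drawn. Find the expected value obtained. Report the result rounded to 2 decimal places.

5.89

E[X | Jar J] = (7 − 3 + 2 + 5 + 3)/5 = 14/5
E[X | Jar K] = (13 − 4 + 10)/3 = 19/3
E[X] = (1/8)·14/5 + (7/8)·19/3 = 707/120 ≈ 5.89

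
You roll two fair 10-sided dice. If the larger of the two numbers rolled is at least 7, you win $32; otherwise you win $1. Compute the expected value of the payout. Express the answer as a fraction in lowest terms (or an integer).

E[payout] = (9/25)·1 + (16/25)·32 = 521/25

521/25 dollars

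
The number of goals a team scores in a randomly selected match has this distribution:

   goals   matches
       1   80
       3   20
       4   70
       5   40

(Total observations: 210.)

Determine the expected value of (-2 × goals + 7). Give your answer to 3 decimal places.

1.095

Total = 210, so P(goals=1) = 80/210, etc.
E[-2x+7] = (8/21)·5 + (2/21)·1 + (1/3)·(-1) + (4/21)·(-3)
     = 23/21 ≈ 1.095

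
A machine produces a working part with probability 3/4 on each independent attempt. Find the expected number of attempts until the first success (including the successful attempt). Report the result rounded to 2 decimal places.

1.33

For a geometric distribution, E[trials] = 1/p = 1/(3/4) = 4/3.
≈ 1.33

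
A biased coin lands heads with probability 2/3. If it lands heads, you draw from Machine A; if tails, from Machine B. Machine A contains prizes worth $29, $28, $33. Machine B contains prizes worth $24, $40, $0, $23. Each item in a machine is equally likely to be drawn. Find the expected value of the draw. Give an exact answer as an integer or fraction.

E[X | Machine A] = (29 + 28 + 33)/3 = 30
E[X | Machine B] = (24 + 40 + 0 + 23)/4 = 87/4
E[X] = (2/3)·30 + (1/3)·87/4 = 109/4

109/4 dollars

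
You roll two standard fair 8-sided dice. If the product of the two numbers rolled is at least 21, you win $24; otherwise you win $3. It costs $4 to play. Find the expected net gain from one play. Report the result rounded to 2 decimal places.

E[payout] = (19/32)·3 + (13/32)·24 = 369/32
Expected profit = 369/32 − 4 = 241/32 ≈ $7.53

$7.53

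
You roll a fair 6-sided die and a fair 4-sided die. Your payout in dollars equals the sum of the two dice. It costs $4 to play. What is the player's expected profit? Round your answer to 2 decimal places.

Distribution of the sum of the two dice: 2 w.p. 1/24, 3 w.p. 1/12, 4 w.p. 1/8, 5 w.p. 1/6, 6 w.p. 1/6, 7 w.p. 1/6, …
E[payout] = (1/24)·2 + (1/12)·3 + (1/8)·4 + (1/6)·5 + (1/6)·6 + (1/6)·7 + (1/8)·8 + (1/12)·9 + (1/24)·10 = 6
Expected profit = 6 − 4 = 2 ≈ $2.00

$2.00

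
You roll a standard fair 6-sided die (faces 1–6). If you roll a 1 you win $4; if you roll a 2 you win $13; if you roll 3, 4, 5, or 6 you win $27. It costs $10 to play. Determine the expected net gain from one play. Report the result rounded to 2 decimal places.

E[payout] = (1/6)·4 + (1/6)·13 + (2/3)·27 = 125/6
Expected profit = 125/6 − 10 = 65/6 ≈ $10.83

$10.83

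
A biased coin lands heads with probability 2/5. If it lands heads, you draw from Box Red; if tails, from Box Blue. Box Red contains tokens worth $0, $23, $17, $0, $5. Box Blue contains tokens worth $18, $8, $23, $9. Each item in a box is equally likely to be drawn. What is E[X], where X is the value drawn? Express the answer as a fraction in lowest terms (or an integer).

123/10 dollars

E[X | Box Red] = (0 + 23 + 17 + 0 + 5)/5 = 9
E[X | Box Blue] = (18 + 8 + 23 + 9)/4 = 29/2
E[X] = (2/5)·9 + (3/5)·29/2 = 123/10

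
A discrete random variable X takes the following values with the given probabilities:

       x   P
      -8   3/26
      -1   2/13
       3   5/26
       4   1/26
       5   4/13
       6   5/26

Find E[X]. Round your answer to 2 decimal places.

E[X] = (3/26)·(-8) + (2/13)·(-1) + (5/26)·3 + (1/26)·4 + (4/13)·5 + (5/26)·6
     = 61/26 ≈ 2.35

2.35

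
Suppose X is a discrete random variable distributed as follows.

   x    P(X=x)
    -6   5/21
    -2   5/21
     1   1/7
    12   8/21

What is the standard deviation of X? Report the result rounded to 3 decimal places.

E[X] = 59/21, E[X²] = 1355/21
Var(X) = E[X²] − (E[X])² = 1355/21 − 3481/441 = 24974/441
SD(X) = √(24974/441) ≈ 7.525

7.525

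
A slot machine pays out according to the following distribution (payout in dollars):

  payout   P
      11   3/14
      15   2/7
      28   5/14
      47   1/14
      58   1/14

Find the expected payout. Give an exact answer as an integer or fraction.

E[X] = (3/14)·11 + (2/7)·15 + (5/14)·28 + (1/14)·47 + (1/14)·58
     = 169/7

169/7 dollars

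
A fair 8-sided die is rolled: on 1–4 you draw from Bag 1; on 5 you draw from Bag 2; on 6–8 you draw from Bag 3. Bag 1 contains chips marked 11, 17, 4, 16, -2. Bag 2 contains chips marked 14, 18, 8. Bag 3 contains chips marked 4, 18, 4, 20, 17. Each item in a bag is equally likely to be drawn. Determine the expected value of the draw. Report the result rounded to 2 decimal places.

E[X | Bag 1] = (11 + 17 + 4 + 16 − 2)/5 = 46/5
E[X | Bag 2] = (14 + 18 + 8)/3 = 40/3
E[X | Bag 3] = (4 + 18 + 4 + 20 + 17)/5 = 63/5
E[X] = (1/2)·46/5 + (1/8)·40/3 + (3/8)·63/5 = 1319/120 ≈ 10.99

10.99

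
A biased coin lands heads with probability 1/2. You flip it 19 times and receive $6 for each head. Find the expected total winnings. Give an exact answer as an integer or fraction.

$57

E[#heads] = 19·1/2 = 19/2 (linearity over flips).
E[winnings] = 6·19/2 = 57.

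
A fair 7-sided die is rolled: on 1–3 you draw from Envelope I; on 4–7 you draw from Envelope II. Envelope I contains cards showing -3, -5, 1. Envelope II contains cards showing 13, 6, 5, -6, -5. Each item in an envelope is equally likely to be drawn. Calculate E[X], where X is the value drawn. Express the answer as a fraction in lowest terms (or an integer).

17/35

E[X | Envelope I] = (-3 − 5 + 1)/3 = -7/3
E[X | Envelope II] = (13 + 6 + 5 − 6 − 5)/5 = 13/5
E[X] = (3/7)·(-7/3) + (4/7)·13/5 = 17/35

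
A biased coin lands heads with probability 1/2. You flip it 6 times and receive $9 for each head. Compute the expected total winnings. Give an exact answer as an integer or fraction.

$27

E[#heads] = 6·1/2 = 3 (linearity over flips).
E[winnings] = 9·3 = 27.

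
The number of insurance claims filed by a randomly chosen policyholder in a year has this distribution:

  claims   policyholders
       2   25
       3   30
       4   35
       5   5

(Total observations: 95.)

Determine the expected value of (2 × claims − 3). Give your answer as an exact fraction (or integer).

Total = 95, so P(claims=2) = 25/95, etc.
E[2x-3] = (5/19)·1 + (6/19)·3 + (7/19)·5 + (1/19)·7
     = 65/19

65/19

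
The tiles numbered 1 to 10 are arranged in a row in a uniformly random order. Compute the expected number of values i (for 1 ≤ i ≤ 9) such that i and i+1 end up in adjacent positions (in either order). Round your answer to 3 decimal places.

For each i ∈ {1,…,9}, let Xᵢ = 1 if i and i+1 are adjacent. P(Xᵢ=1) = 2·(10−1)!/10! = 2/10.
By linearity, E[ΣXᵢ] = (9)·(2/10) = 9/5.
≈ 1.800

1.800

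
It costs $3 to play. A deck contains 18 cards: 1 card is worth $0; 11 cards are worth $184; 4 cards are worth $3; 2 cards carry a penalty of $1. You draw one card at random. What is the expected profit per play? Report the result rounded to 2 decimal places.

E[payout] = (1/18)·0 + (11/18)·184 + (4/18)·3 + (2/18)·(-1) = 113
Expected profit = 113 − 3 = 110 ≈ $110.00

$110.00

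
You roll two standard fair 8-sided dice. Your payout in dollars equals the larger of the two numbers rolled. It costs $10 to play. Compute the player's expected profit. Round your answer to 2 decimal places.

Distribution of the larger of the two numbers rolled: 1 w.p. 1/64, 2 w.p. 3/64, 3 w.p. 5/64, 4 w.p. 7/64, 5 w.p. 9/64, 6 w.p. 11/64, …
E[payout] = (1/64)·1 + (3/64)·2 + (5/64)·3 + (7/64)·4 + (9/64)·5 + (11/64)·6 + (13/64)·7 + (15/64)·8 = 93/16
Expected profit = 93/16 − 10 = -67/16 ≈ -$4.19

-$4.19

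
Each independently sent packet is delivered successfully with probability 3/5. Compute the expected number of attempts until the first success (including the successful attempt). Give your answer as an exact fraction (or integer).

5/3

For a geometric distribution, E[trials] = 1/p = 1/(3/5) = 5/3.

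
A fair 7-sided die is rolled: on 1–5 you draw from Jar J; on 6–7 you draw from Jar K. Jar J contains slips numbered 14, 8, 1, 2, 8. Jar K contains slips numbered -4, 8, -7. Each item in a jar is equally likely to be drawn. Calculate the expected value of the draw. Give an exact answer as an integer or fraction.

E[X | Jar J] = (14 + 8 + 1 + 2 + 8)/5 = 33/5
E[X | Jar K] = (-4 + 8 − 7)/3 = -1
E[X] = (5/7)·33/5 + (2/7)·(-1) = 31/7

31/7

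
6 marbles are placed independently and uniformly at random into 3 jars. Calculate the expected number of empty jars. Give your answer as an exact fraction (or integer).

64/243

Let Xⱼ=1 if jar j is empty. P(Xⱼ=1) = ((3-1)/3)^6 = 64/729.
By linearity, E[#empty] = 3·64/729 = 64/243.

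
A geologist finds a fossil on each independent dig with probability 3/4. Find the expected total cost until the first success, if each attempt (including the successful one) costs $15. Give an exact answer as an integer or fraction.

$20

E[#attempts] = 1/p = 4/3; E[cost] = 15·4/3 = 20.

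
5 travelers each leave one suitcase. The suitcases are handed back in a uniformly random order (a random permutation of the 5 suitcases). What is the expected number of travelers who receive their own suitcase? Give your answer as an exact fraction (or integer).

1

Let Xᵢ = 1 if person i gets their own suitcase. For each i, P(Xᵢ=1) = 1/5.
By linearity of expectation, E[X₁+…+X_5] = 5·(1/5) = 1.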